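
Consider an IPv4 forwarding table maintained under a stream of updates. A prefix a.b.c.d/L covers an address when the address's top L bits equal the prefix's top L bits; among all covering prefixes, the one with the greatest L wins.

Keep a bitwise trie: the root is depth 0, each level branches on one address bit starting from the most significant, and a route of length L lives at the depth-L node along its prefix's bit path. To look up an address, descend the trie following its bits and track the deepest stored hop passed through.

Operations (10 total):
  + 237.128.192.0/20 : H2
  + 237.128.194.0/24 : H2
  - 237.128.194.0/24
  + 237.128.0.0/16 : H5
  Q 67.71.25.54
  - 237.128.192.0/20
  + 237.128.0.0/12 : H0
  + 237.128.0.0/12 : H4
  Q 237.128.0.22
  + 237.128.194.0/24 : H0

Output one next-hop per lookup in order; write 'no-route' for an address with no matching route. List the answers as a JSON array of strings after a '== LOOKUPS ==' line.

Trace:
  add 237.128.192.0/20 -> H2 at depth 20
  add 237.128.194.0/24 -> H2 at depth 24
  - 237.128.194.0/24 clear@24
  add 237.128.0.0/16 -> H5 at depth 16
  Q 67.71.25.54: descend ε ; hops seen [∅] ; pick no-route
  - 237.128.192.0/20 clear@20
  add 237.128.0.0/12 -> H0 at depth 12
  add 237.128.0.0/12 -> H4 at depth 12
  Q 237.128.0.22: descend 1110110110000000 ; hops seen [H4,H5] ; pick H5
  add 237.128.194.0/24 -> H0 at depth 24

== LOOKUPS ==
["no-route","H5"]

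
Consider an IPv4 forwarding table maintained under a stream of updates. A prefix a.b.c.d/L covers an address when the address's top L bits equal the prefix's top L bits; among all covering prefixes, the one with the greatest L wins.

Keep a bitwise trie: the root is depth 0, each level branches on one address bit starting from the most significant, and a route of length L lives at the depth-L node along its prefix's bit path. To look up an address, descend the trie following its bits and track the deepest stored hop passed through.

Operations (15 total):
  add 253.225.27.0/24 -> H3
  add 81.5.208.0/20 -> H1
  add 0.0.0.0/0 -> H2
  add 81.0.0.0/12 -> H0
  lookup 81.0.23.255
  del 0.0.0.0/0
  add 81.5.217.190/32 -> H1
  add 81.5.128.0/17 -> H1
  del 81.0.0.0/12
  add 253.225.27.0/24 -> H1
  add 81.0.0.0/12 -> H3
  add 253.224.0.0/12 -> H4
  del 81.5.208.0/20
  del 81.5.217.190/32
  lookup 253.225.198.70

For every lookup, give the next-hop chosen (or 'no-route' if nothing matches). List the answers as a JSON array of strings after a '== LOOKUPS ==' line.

Trace:
  + 253.225.27.0/24 (H3) depth=24
  + 81.5.208.0/20 (H1) depth=20
  + 0.0.0.0/0 (H2) depth=0
  + 81.0.0.0/12 (H0) depth=12
  Q 81.0.23.255: descend 0101000100000 ; hops seen [H2,H0] ; pick H0
  - 0.0.0.0/0 clear@0
  + 81.5.217.190/32 (H1) depth=32
  + 81.5.128.0/17 (H1) depth=17
  - 81.0.0.0/12 clear@12
  + 253.225.27.0/24 (H1) depth=24
  + 81.0.0.0/12 (H3) depth=12
  + 253.224.0.0/12 (H4) depth=12
  - 81.5.208.0/20 clear@20
  - 81.5.217.190/32 clear@32
  Q 253.225.198.70: descend 1111110111100001 ; hops seen [H4] ; pick H4

== LOOKUPS ==
["H0","H4"]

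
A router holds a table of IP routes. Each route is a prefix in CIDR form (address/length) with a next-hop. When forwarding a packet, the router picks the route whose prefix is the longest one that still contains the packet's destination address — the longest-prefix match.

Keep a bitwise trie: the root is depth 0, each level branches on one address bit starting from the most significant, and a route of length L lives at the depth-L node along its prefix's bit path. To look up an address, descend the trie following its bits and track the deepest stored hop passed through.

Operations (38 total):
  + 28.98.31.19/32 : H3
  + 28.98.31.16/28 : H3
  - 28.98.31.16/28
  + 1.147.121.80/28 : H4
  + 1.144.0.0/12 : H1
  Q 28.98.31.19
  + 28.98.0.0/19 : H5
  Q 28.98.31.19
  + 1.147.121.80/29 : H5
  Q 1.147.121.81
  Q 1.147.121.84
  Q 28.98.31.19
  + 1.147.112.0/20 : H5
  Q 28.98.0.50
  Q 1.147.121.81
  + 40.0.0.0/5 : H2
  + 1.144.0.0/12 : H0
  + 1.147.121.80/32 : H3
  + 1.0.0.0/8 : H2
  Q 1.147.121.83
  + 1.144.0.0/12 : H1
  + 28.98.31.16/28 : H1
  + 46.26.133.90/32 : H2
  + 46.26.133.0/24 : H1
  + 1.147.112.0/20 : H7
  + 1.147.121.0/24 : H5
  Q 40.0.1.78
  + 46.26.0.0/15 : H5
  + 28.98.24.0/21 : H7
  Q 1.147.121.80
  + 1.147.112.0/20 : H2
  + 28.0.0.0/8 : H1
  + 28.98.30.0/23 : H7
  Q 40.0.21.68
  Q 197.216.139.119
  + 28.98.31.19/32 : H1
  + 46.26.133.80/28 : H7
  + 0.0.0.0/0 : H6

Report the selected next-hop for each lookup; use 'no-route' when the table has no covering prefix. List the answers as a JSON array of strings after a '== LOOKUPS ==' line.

Process each operation:
  + 28.98.31.19/32 (H3) depth=32
  + 28.98.31.16/28 (H3) depth=28
  del 28.98.31.16/28 (clear depth 28)
  + 1.147.121.80/28 (H4) depth=28
  + 1.144.0.0/12 (H1) depth=12
  Q 28.98.31.19: descend 00011100011000100001111100010011 ; hops seen [H3] ; pick H3
  + 28.98.0.0/19 (H5) depth=19
  Q 28.98.31.19: descend 00011100011000100001111100010011 ; hops seen [H5,H3] ; pick H3
  + 1.147.121.80/29 (H5) depth=29
  Q 1.147.121.81: descend 00000001100100110111100101010 ; hops seen [H1,H4,H5] ; pick H5
  Q 1.147.121.84: descend 00000001100100110111100101010 ; hops seen [H1,H4,H5] ; pick H5
  Q 28.98.31.19: descend 00011100011000100001111100010011 ; hops seen [H5,H3] ; pick H3
  + 1.147.112.0/20 (H5) depth=20
  Q 28.98.0.50: descend 0001110001100010000 ; hops seen [H5] ; pick H5
  Q 1.147.121.81: descend 00000001100100110111100101010 ; hops seen [H1,H5,H4,H5] ; pick H5
  + 40.0.0.0/5 (H2) depth=5
  + 1.144.0.0/12 (H0) depth=12
  + 1.147.121.80/32 (H3) depth=32
  + 1.0.0.0/8 (H2) depth=8
  Q 1.147.121.83: descend 000000011001001101111001010100 ; hops seen [H2,H0,H5,H4,H5] ; pick H5
  + 1.144.0.0/12 (H1) depth=12
  + 28.98.31.16/28 (H1) depth=28
  + 46.26.133.90/32 (H2) depth=32
  + 46.26.133.0/24 (H1) depth=24
  + 1.147.112.0/20 (H7) depth=20
  + 1.147.121.0/24 (H5) depth=24
  Q 40.0.1.78: descend 00101 ; hops seen [H2] ; pick H2
  + 46.26.0.0/15 (H5) depth=15
  + 28.98.24.0/21 (H7) depth=21
  Q 1.147.121.80: descend 00000001100100110111100101010000 ; hops seen [H2,H1,H7,H5,H4,H5,H3] ; pick H3
  + 1.147.112.0/20 (H2) depth=20
  + 28.0.0.0/8 (H1) depth=8
  + 28.98.30.0/23 (H7) depth=23
  Q 40.0.21.68: descend 00101 ; hops seen [H2] ; pick H2
  Q 197.216.139.119: descend ε ; hops seen [∅] ; pick no-route
  + 28.98.31.19/32 (H1) depth=32
  + 46.26.133.80/28 (H7) depth=28
  + 0.0.0.0/0 (H6) depth=0

== LOOKUPS ==
["H3","H3","H5","H5","H3","H5","H5","H5","H2","H3","H2","no-route"]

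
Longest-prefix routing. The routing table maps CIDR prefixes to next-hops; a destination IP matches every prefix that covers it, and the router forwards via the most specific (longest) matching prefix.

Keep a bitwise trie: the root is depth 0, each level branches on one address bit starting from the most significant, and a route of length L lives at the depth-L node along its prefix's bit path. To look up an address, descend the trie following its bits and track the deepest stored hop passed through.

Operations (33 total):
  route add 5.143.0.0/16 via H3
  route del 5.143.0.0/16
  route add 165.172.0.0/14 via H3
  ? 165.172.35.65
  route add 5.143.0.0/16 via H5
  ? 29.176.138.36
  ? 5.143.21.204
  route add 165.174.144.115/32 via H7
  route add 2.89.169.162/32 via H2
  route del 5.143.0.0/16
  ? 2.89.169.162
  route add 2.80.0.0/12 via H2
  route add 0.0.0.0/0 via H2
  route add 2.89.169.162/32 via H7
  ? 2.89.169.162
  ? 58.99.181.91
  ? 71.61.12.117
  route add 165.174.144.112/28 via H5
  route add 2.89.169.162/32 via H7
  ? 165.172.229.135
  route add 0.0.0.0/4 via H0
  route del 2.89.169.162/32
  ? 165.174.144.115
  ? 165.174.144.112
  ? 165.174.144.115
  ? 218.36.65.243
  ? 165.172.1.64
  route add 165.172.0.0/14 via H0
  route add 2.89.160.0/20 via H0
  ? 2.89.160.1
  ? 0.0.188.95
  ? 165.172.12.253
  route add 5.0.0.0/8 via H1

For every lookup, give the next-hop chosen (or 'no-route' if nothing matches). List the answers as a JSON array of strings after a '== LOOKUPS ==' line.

Trace:
  add 5.143.0.0/16 -> H3 at depth 16
  del 5.143.0.0/16 (clear depth 16)
  add 165.172.0.0/14 -> H3 at depth 14
  Q 165.172.35.65: descend 10100101101011 ; hops seen [H3] ; pick H3
  add 5.143.0.0/16 -> H5 at depth 16
  Q 29.176.138.36: descend 000 ; hops seen [∅] ; pick no-route
  Q 5.143.21.204: descend 0000010110001111 ; hops seen [H5] ; pick H5
  add 165.174.144.115/32 -> H7 at depth 32
  add 2.89.169.162/32 -> H2 at depth 32
  del 5.143.0.0/16 (clear depth 16)
  Q 2.89.169.162: descend 00000010010110011010100110100010 ; hops seen [H2] ; pick H2
  add 2.80.0.0/12 -> H2 at depth 12
  add 0.0.0.0/0 -> H2 at depth 0
  add 2.89.169.162/32 -> H7 at depth 32
  Q 2.89.169.162: descend 00000010010110011010100110100010 ; hops seen [H2,H2,H7] ; pick H7
  Q 58.99.181.91: descend 00 ; hops seen [H2] ; pick H2
  Q 71.61.12.117: descend 0 ; hops seen [H2] ; pick H2
  add 165.174.144.112/28 -> H5 at depth 28
  add 2.89.169.162/32 -> H7 at depth 32
  Q 165.172.229.135: descend 10100101101011 ; hops seen [H2,H3] ; pick H3
  add 0.0.0.0/4 -> H0 at depth 4
  del 2.89.169.162/32 (clear depth 32)
  Q 165.174.144.115: descend 10100101101011101001000001110011 ; hops seen [H2,H3,H5,H7] ; pick H7
  Q 165.174.144.112: descend 101001011010111010010000011100 ; hops seen [H2,H3,H5] ; pick H5
  Q 165.174.144.115: descend 10100101101011101001000001110011 ; hops seen [H2,H3,H5,H7] ; pick H7
  Q 218.36.65.243: descend 1 ; hops seen [H2] ; pick H2
  Q 165.172.1.64: descend 10100101101011 ; hops seen [H2,H3] ; pick H3
  add 165.172.0.0/14 -> H0 at depth 14
  add 2.89.160.0/20 -> H0 at depth 20
  Q 2.89.160.1: descend 00000010010110011010 ; hops seen [H2,H0,H2,H0] ; pick H0
  Q 0.0.188.95: descend 000000 ; hops seen [H2,H0] ; pick H0
  Q 165.172.12.253: descend 10100101101011 ; hops seen [H2,H0] ; pick H0
  add 5.0.0.0/8 -> H1 at depth 8

== LOOKUPS ==
["H3","no-route","H5","H2","H7","H2","H2","H3","H7","H5","H7","H2","H3","H0","H0","H0"]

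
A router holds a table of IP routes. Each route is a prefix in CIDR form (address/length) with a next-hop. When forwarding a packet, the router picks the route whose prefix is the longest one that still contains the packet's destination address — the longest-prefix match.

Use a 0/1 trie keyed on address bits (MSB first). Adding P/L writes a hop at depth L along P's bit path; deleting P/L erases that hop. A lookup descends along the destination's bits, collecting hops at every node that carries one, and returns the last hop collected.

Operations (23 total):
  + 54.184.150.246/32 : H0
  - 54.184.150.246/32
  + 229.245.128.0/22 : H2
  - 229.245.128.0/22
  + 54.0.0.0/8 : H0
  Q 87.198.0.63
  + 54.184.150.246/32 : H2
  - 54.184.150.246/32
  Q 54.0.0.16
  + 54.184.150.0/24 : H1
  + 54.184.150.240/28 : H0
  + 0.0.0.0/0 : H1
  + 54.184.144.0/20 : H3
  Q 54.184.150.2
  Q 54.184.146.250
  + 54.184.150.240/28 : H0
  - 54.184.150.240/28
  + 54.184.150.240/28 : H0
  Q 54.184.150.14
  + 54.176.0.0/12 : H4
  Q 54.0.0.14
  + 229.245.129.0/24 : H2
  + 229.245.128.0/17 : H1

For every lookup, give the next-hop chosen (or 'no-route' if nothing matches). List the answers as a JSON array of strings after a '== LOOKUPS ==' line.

Process each operation:
  + 54.184.150.246/32 (H0) depth=32
  del 54.184.150.246/32 (clear depth 32)
  + 229.245.128.0/22 (H2) depth=22
  del 229.245.128.0/22 (clear depth 22)
  + 54.0.0.0/8 (H0) depth=8
  Q 87.198.0.63: descend 0 ; hops seen [∅] ; pick no-route
  + 54.184.150.246/32 (H2) depth=32
  del 54.184.150.246/32 (clear depth 32)
  Q 54.0.0.16: descend 00110110 ; hops seen [H0] ; pick H0
  + 54.184.150.0/24 (H1) depth=24
  + 54.184.150.240/28 (H0) depth=28
  + 0.0.0.0/0 (H1) depth=0
  + 54.184.144.0/20 (H3) depth=20
  Q 54.184.150.2: descend 001101101011100010010110 ; hops seen [H1,H0,H3,H1] ; pick H1
  Q 54.184.146.250: descend 001101101011100010010 ; hops seen [H1,H0,H3] ; pick H3
  + 54.184.150.240/28 (H0) depth=28
  del 54.184.150.240/28 (clear depth 28)
  + 54.184.150.240/28 (H0) depth=28
  Q 54.184.150.14: descend 001101101011100010010110 ; hops seen [H1,H0,H3,H1] ; pick H1
  + 54.176.0.0/12 (H4) depth=12
  Q 54.0.0.14: descend 00110110 ; hops seen [H1,H0] ; pick H0
  + 229.245.129.0/24 (H2) depth=24
  + 229.245.128.0/17 (H1) depth=17

== LOOKUPS ==
["no-route","H0","H1","H3","H1","H0"]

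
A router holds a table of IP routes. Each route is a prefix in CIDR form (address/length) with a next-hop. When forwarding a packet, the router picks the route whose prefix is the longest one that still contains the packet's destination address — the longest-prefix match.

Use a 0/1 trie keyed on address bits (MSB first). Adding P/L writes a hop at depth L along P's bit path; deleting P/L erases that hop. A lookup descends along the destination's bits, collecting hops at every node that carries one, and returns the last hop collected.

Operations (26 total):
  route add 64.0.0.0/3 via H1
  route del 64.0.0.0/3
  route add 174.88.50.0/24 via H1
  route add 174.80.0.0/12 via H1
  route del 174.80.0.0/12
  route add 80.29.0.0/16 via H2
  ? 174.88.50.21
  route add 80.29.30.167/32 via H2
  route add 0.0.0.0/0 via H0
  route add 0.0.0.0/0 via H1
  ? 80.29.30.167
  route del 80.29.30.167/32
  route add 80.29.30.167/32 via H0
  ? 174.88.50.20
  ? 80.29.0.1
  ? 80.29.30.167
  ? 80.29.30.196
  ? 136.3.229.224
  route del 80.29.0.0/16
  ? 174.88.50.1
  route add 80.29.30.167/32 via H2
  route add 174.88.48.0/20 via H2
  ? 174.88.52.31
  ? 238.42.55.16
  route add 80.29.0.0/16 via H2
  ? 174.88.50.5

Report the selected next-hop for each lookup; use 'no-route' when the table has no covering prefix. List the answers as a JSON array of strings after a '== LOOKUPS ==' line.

Process each operation:
  add 64.0.0.0/3 -> H1 at depth 3
  del 64.0.0.0/3 (clear depth 3)
  add 174.88.50.0/24 -> H1 at depth 24
  add 174.80.0.0/12 -> H1 at depth 12
  del 174.80.0.0/12 (clear depth 12)
  add 80.29.0.0/16 -> H2 at depth 16
  ? 174.88.50.21  path d0:-→d1:-→d2:-→d3:-→d4:-→d5:-→d6:-→d7:-→d8:-→d9:-→d10:-→d11:-→d12:-→d13:-→d14:-→d15:-→d16:-→d17:-→d18:-→d19:-→d20:-→d21:-→d22:-→d23:-→d24:H1  best=H1
  add 80.29.30.167/32 -> H2 at depth 32
  add 0.0.0.0/0 -> H0 at depth 0
  add 0.0.0.0/0 -> H1 at depth 0
  ? 80.29.30.167  path d0:H1→d1:-→d2:-→d3:-→d4:-→d5:-→d6:-→d7:-→d8:-→d9:-→d10:-→d11:-→d12:-→d13:-→d14:-→d15:-→d16:H2→d17:-→d18:-→d19:-→d20:-→d21:-→d22:-→d23:-→d24:-→d25:-→d26:-→d27:-→d28:-→d29:-→d30:-→d31:-→d32:H2  best=H2
  del 80.29.30.167/32 (clear depth 32)
  add 80.29.30.167/32 -> H0 at depth 32
  ? 174.88.50.20  path d0:H1→d1:-→d2:-→d3:-→d4:-→d5:-→d6:-→d7:-→d8:-→d9:-→d10:-→d11:-→d12:-→d13:-→d14:-→d15:-→d16:-→d17:-→d18:-→d19:-→d20:-→d21:-→d22:-→d23:-→d24:H1  best=H1
  ? 80.29.0.1  path d0:H1→d1:-→d2:-→d3:-→d4:-→d5:-→d6:-→d7:-→d8:-→d9:-→d10:-→d11:-→d12:-→d13:-→d14:-→d15:-→d16:H2→d17:-→d18:-→d19:-  best=H2
  ? 80.29.30.167  path d0:H1→d1:-→d2:-→d3:-→d4:-→d5:-→d6:-→d7:-→d8:-→d9:-→d10:-→d11:-→d12:-→d13:-→d14:-→d15:-→d16:H2→d17:-→d18:-→d19:-→d20:-→d21:-→d22:-→d23:-→d24:-→d25:-→d26:-→d27:-→d28:-→d29:-→d30:-→d31:-→d32:H0  best=H0
  ? 80.29.30.196  path d0:H1→d1:-→d2:-→d3:-→d4:-→d5:-→d6:-→d7:-→d8:-→d9:-→d10:-→d11:-→d12:-→d13:-→d14:-→d15:-→d16:H2→d17:-→d18:-→d19:-→d20:-→d21:-→d22:-→d23:-→d24:-→d25:-  best=H2
  ? 136.3.229.224  path d0:H1→d1:-→d2:-  best=H1
  del 80.29.0.0/16 (clear depth 16)
  ? 174.88.50.1  path d0:H1→d1:-→d2:-→d3:-→d4:-→d5:-→d6:-→d7:-→d8:-→d9:-→d10:-→d11:-→d12:-→d13:-→d14:-→d15:-→d16:-→d17:-→d18:-→d19:-→d20:-→d21:-→d22:-→d23:-→d24:H1  best=H1
  add 80.29.30.167/32 -> H2 at depth 32
  add 174.88.48.0/20 -> H2 at depth 20
  ? 174.88.52.31  path d0:H1→d1:-→d2:-→d3:-→d4:-→d5:-→d6:-→d7:-→d8:-→d9:-→d10:-→d11:-→d12:-→d13:-→d14:-→d15:-→d16:-→d17:-→d18:-→d19:-→d20:H2→d21:-  best=H2
  ? 238.42.55.16  path d0:H1→d1:-  best=H1
  add 80.29.0.0/16 -> H2 at depth 16
  ? 174.88.50.5  path d0:H1→d1:-→d2:-→d3:-→d4:-→d5:-→d6:-→d7:-→d8:-→d9:-→d10:-→d11:-→d12:-→d13:-→d14:-→d15:-→d16:-→d17:-→d18:-→d19:-→d20:H2→d21:-→d22:-→d23:-→d24:H1  best=H1

== LOOKUPS ==
["H1","H2","H1","H2","H0","H2","H1","H1","H2","H1","H1"]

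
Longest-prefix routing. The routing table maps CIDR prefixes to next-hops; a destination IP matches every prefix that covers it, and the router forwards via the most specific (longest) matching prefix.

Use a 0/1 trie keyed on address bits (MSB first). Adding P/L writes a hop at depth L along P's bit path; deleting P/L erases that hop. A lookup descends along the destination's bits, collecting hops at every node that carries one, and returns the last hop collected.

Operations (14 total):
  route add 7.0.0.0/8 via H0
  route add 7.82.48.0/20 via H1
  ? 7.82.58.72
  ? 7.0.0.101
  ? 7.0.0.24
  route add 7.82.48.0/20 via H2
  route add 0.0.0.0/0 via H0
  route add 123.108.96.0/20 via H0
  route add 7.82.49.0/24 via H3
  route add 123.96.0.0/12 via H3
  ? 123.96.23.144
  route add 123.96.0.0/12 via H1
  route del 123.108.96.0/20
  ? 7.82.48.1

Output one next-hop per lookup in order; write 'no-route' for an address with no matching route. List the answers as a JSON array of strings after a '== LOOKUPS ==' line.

Apply in order:
  + 7.0.0.0/8 (H0) depth=8
  + 7.82.48.0/20 (H1) depth=20
  ? 7.82.58.72  path d0:-→d1:-→d2:-→d3:-→d4:-→d5:-→d6:-→d7:-→d8:H0→d9:-→d10:-→d11:-→d12:-→d13:-→d14:-→d15:-→d16:-→d17:-→d18:-→d19:-→d20:H1  best=H1
  ? 7.0.0.101  path d0:-→d1:-→d2:-→d3:-→d4:-→d5:-→d6:-→d7:-→d8:H0→d9:-  best=H0
  ? 7.0.0.24  path d0:-→d1:-→d2:-→d3:-→d4:-→d5:-→d6:-→d7:-→d8:H0→d9:-  best=H0
  + 7.82.48.0/20 (H2) depth=20
  + 0.0.0.0/0 (H0) depth=0
  + 123.108.96.0/20 (H0) depth=20
  + 7.82.49.0/24 (H3) depth=24
  + 123.96.0.0/12 (H3) depth=12
  ? 123.96.23.144  path d0:H0→d1:-→d2:-→d3:-→d4:-→d5:-→d6:-→d7:-→d8:-→d9:-→d10:-→d11:-→d12:H3  best=H3
  + 123.96.0.0/12 (H1) depth=12
  - 123.108.96.0/20 clear@20
  ? 7.82.48.1  path d0:H0→d1:-→d2:-→d3:-→d4:-→d5:-→d6:-→d7:-→d8:H0→d9:-→d10:-→d11:-→d12:-→d13:-→d14:-→d15:-→d16:-→d17:-→d18:-→d19:-→d20:H2→d21:-→d22:-→d23:-  best=H2

== LOOKUPS ==
["H1","H0","H0","H3","H2"]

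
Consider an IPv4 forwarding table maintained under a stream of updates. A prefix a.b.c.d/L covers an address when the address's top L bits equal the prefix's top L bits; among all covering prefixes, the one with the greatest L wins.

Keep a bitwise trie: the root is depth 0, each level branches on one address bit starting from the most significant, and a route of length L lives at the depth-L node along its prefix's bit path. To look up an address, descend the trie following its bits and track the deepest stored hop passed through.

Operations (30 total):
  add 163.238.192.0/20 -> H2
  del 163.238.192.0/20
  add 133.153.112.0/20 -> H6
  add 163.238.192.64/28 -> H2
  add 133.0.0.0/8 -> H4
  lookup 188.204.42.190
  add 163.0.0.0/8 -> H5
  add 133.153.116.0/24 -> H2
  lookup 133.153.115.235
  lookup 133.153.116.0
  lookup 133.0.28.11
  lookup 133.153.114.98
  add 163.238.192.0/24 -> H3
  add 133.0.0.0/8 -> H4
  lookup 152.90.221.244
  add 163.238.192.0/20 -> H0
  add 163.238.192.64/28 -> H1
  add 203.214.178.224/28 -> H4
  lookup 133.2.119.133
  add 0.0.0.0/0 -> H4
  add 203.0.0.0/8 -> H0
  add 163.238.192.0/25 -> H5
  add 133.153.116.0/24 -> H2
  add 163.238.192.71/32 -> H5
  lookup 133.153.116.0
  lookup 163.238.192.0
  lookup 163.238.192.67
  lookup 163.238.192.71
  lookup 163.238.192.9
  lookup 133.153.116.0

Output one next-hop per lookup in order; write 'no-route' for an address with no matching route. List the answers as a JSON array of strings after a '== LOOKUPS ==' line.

Trace:
  add 163.238.192.0/20 -> H2 at depth 20
  del 163.238.192.0/20 (clear depth 20)
  add 133.153.112.0/20 -> H6 at depth 20
  add 163.238.192.64/28 -> H2 at depth 28
  add 133.0.0.0/8 -> H4 at depth 8
  Q 188.204.42.190: descend 101 ; hops seen [∅] ; pick no-route
  add 163.0.0.0/8 -> H5 at depth 8
  add 133.153.116.0/24 -> H2 at depth 24
  Q 133.153.115.235: descend 100001011001100101110 ; hops seen [H4,H6] ; pick H6
  Q 133.153.116.0: descend 100001011001100101110100 ; hops seen [H4,H6,H2] ; pick H2
  Q 133.0.28.11: descend 10000101 ; hops seen [H4] ; pick H4
  Q 133.153.114.98: descend 100001011001100101110 ; hops seen [H4,H6] ; pick H6
  add 163.238.192.0/24 -> H3 at depth 24
  add 133.0.0.0/8 -> H4 at depth 8
  Q 152.90.221.244: descend 100 ; hops seen [∅] ; pick no-route
  add 163.238.192.0/20 -> H0 at depth 20
  add 163.238.192.64/28 -> H1 at depth 28
  add 203.214.178.224/28 -> H4 at depth 28
  Q 133.2.119.133: descend 10000101 ; hops seen [H4] ; pick H4
  add 0.0.0.0/0 -> H4 at depth 0
  add 203.0.0.0/8 -> H0 at depth 8
  add 163.238.192.0/25 -> H5 at depth 25
  add 133.153.116.0/24 -> H2 at depth 24
  add 163.238.192.71/32 -> H5 at depth 32
  Q 133.153.116.0: descend 100001011001100101110100 ; hops seen [H4,H4,H6,H2] ; pick H2
  Q 163.238.192.0: descend 1010001111101110110000000 ; hops seen [H4,H5,H0,H3,H5] ; pick H5
  Q 163.238.192.67: descend 10100011111011101100000001000 ; hops seen [H4,H5,H0,H3,H5,H1] ; pick H1
  Q 163.238.192.71: descend 10100011111011101100000001000111 ; hops seen [H4,H5,H0,H3,H5,H1,H5] ; pick H5
  Q 163.238.192.9: descend 1010001111101110110000000 ; hops seen [H4,H5,H0,H3,H5] ; pick H5
  Q 133.153.116.0: descend 100001011001100101110100 ; hops seen [H4,H4,H6,H2] ; pick H2

== LOOKUPS ==
["no-route","H6","H2","H4","H6","no-route","H4","H2","H5","H1","H5","H5","H2"]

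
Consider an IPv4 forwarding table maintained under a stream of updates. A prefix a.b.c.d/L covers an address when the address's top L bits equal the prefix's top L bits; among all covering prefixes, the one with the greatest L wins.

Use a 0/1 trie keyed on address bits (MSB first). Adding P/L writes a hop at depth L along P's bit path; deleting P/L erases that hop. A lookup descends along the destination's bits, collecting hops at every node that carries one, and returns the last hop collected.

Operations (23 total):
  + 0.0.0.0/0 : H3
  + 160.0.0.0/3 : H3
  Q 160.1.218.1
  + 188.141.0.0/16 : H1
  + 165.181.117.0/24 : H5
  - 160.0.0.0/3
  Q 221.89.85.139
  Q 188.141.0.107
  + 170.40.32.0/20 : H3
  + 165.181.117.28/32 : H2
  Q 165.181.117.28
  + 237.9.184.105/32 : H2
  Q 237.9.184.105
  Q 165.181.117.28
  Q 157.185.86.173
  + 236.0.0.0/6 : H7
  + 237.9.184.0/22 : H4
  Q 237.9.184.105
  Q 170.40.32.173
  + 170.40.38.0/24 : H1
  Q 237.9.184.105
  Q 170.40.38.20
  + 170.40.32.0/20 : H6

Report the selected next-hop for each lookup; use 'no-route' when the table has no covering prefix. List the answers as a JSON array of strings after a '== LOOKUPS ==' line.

Trace:
  + 0.0.0.0/0 (H3) depth=0
  + 160.0.0.0/3 (H3) depth=3
  ? 160.1.218.1  path d0:H3→d1:-→d2:-→d3:H3  best=H3
  + 188.141.0.0/16 (H1) depth=16
  + 165.181.117.0/24 (H5) depth=24
  del 160.0.0.0/3 (clear depth 3)
  ? 221.89.85.139  path d0:H3→d1:-  best=H3
  ? 188.141.0.107  path d0:H3→d1:-→d2:-→d3:-→d4:-→d5:-→d6:-→d7:-→d8:-→d9:-→d10:-→d11:-→d12:-→d13:-→d14:-→d15:-→d16:H1  best=H1
  + 170.40.32.0/20 (H3) depth=20
  + 165.181.117.28/32 (H2) depth=32
  ? 165.181.117.28  path d0:H3→d1:-→d2:-→d3:-→d4:-→d5:-→d6:-→d7:-→d8:-→d9:-→d10:-→d11:-→d12:-→d13:-→d14:-→d15:-→d16:-→d17:-→d18:-→d19:-→d20:-→d21:-→d22:-→d23:-→d24:H5→d25:-→d26:-→d27:-→d28:-→d29:-→d30:-→d31:-→d32:H2  best=H2
  + 237.9.184.105/32 (H2) depth=32
  ? 237.9.184.105  path d0:H3→d1:-→d2:-→d3:-→d4:-→d5:-→d6:-→d7:-→d8:-→d9:-→d10:-→d11:-→d12:-→d13:-→d14:-→d15:-→d16:-→d17:-→d18:-→d19:-→d20:-→d21:-→d22:-→d23:-→d24:-→d25:-→d26:-→d27:-→d28:-→d29:-→d30:-→d31:-→d32:H2  best=H2
  ? 165.181.117.28  path d0:H3→d1:-→d2:-→d3:-→d4:-→d5:-→d6:-→d7:-→d8:-→d9:-→d10:-→d11:-→d12:-→d13:-→d14:-→d15:-→d16:-→d17:-→d18:-→d19:-→d20:-→d21:-→d22:-→d23:-→d24:H5→d25:-→d26:-→d27:-→d28:-→d29:-→d30:-→d31:-→d32:H2  best=H2
  ? 157.185.86.173  path d0:H3→d1:-→d2:-  best=H3
  + 236.0.0.0/6 (H7) depth=6
  + 237.9.184.0/22 (H4) depth=22
  ? 237.9.184.105  path d0:H3→d1:-→d2:-→d3:-→d4:-→d5:-→d6:H7→d7:-→d8:-→d9:-→d10:-→d11:-→d12:-→d13:-→d14:-→d15:-→d16:-→d17:-→d18:-→d19:-→d20:-→d21:-→d22:H4→d23:-→d24:-→d25:-→d26:-→d27:-→d28:-→d29:-→d30:-→d31:-→d32:H2  best=H2
  ? 170.40.32.173  path d0:H3→d1:-→d2:-→d3:-→d4:-→d5:-→d6:-→d7:-→d8:-→d9:-→d10:-→d11:-→d12:-→d13:-→d14:-→d15:-→d16:-→d17:-→d18:-→d19:-→d20:H3  best=H3
  + 170.40.38.0/24 (H1) depth=24
  ? 237.9.184.105  path d0:H3→d1:-→d2:-→d3:-→d4:-→d5:-→d6:H7→d7:-→d8:-→d9:-→d10:-→d11:-→d12:-→d13:-→d14:-→d15:-→d16:-→d17:-→d18:-→d19:-→d20:-→d21:-→d22:H4→d23:-→d24:-→d25:-→d26:-→d27:-→d28:-→d29:-→d30:-→d31:-→d32:H2  best=H2
  ? 170.40.38.20  path d0:H3→d1:-→d2:-→d3:-→d4:-→d5:-→d6:-→d7:-→d8:-→d9:-→d10:-→d11:-→d12:-→d13:-→d14:-→d15:-→d16:-→d17:-→d18:-→d19:-→d20:H3→d21:-→d22:-→d23:-→d24:H1  best=H1
  + 170.40.32.0/20 (H6) depth=20

== LOOKUPS ==
["H3","H3","H1","H2","H2","H2","H3","H2","H3","H2","H1"]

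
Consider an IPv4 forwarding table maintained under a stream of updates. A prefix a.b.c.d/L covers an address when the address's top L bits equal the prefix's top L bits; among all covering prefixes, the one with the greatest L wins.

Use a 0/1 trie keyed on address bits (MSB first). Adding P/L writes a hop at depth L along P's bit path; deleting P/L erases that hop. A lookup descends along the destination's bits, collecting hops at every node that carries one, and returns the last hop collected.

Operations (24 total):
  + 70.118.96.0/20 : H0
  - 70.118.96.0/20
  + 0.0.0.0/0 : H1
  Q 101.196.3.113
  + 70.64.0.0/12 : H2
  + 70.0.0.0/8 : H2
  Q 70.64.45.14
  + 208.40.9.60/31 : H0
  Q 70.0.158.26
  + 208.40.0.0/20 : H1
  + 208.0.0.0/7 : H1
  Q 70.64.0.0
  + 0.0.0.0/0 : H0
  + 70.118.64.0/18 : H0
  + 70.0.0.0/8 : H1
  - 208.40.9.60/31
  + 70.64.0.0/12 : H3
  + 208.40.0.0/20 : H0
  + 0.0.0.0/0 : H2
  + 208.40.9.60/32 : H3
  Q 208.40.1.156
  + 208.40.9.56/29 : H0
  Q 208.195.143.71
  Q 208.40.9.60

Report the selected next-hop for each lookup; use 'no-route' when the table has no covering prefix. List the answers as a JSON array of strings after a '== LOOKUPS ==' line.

Apply in order:
  + 70.118.96.0/20 (H0) depth=20
  del 70.118.96.0/20 (clear depth 20)
  + 0.0.0.0/0 (H1) depth=0
  lookup 101.196.3.113: bits 01 walk d0:H1→d1:-→d2:- -> H1
  + 70.64.0.0/12 (H2) depth=12
  + 70.0.0.0/8 (H2) depth=8
  lookup 70.64.45.14: bits 010001100100 walk d0:H1→d1:-→d2:-→d3:-→d4:-→d5:-→d6:-→d7:-→d8:H2→d9:-→d10:-→d11:-→d12:H2 -> H2
  + 208.40.9.60/31 (H0) depth=31
  lookup 70.0.158.26: bits 010001100 walk d0:H1→d1:-→d2:-→d3:-→d4:-→d5:-→d6:-→d7:-→d8:H2→d9:- -> H2
  + 208.40.0.0/20 (H1) depth=20
  + 208.0.0.0/7 (H1) depth=7
  lookup 70.64.0.0: bits 010001100100 walk d0:H1→d1:-→d2:-→d3:-→d4:-→d5:-→d6:-→d7:-→d8:H2→d9:-→d10:-→d11:-→d12:H2 -> H2
  + 0.0.0.0/0 (H0) depth=0
  + 70.118.64.0/18 (H0) depth=18
  + 70.0.0.0/8 (H1) depth=8
  del 208.40.9.60/31 (clear depth 31)
  + 70.64.0.0/12 (H3) depth=12
  + 208.40.0.0/20 (H0) depth=20
  + 0.0.0.0/0 (H2) depth=0
  + 208.40.9.60/32 (H3) depth=32
  lookup 208.40.1.156: bits 11010000001010000000 walk d0:H2→d1:-→d2:-→d3:-→d4:-→d5:-→d6:-→d7:H1→d8:-→d9:-→d10:-→d11:-→d12:-→d13:-→d14:-→d15:-→d16:-→d17:-→d18:-→d19:-→d20:H0 -> H0
  + 208.40.9.56/29 (H0) depth=29
  lookup 208.195.143.71: bits 11010000 walk d0:H2→d1:-→d2:-→d3:-→d4:-→d5:-→d6:-→d7:H1→d8:- -> H1
  lookup 208.40.9.60: bits 11010000001010000000100100111100 walk d0:H2→d1:-→d2:-→d3:-→d4:-→d5:-→d6:-→d7:H1→d8:-→d9:-→d10:-→d11:-→d12:-→d13:-→d14:-→d15:-→d16:-→d17:-→d18:-→d19:-→d20:H0→d21:-→d22:-→d23:-→d24:-→d25:-→d26:-→d27:-→d28:-→d29:H0→d30:-→d31:-→d32:H3 -> H3

== LOOKUPS ==
["H1","H2","H2","H2","H0","H1","H3"]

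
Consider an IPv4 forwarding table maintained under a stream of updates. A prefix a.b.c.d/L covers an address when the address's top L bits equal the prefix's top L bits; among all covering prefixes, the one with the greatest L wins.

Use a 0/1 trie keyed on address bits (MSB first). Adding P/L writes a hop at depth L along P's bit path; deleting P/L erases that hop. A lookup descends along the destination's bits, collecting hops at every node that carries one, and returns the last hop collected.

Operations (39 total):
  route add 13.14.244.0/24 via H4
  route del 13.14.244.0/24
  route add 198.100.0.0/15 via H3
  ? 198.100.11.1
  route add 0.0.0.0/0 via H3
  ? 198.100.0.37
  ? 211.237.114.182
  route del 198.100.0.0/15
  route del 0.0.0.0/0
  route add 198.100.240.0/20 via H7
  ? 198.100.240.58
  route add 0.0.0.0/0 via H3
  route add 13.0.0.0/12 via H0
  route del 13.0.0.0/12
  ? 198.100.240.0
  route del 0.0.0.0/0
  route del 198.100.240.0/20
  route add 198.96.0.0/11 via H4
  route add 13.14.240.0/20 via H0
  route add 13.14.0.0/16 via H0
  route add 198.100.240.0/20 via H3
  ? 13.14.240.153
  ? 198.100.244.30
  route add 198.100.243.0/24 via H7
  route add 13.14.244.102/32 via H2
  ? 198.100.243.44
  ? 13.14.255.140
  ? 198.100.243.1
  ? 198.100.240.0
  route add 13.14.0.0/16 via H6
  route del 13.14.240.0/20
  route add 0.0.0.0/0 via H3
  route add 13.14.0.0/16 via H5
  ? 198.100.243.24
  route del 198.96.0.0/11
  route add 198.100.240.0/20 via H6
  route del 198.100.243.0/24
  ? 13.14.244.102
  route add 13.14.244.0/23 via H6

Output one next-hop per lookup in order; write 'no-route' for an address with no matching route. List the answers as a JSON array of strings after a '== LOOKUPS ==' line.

Trace:
  + 13.14.244.0/24 (H4) depth=24
  - 13.14.244.0/24 clear@24
  + 198.100.0.0/15 (H3) depth=15
  ? 198.100.11.1  path d0:-→d1:-→d2:-→d3:-→d4:-→d5:-→d6:-→d7:-→d8:-→d9:-→d10:-→d11:-→d12:-→d13:-→d14:-→d15:H3  best=H3
  + 0.0.0.0/0 (H3) depth=0
  ? 198.100.0.37  path d0:H3→d1:-→d2:-→d3:-→d4:-→d5:-→d6:-→d7:-→d8:-→d9:-→d10:-→d11:-→d12:-→d13:-→d14:-→d15:H3  best=H3
  ? 211.237.114.182  path d0:H3→d1:-→d2:-→d3:-  best=H3
  - 198.100.0.0/15 clear@15
  - 0.0.0.0/0 clear@0
  + 198.100.240.0/20 (H7) depth=20
  ? 198.100.240.58  path d0:-→d1:-→d2:-→d3:-→d4:-→d5:-→d6:-→d7:-→d8:-→d9:-→d10:-→d11:-→d12:-→d13:-→d14:-→d15:-→d16:-→d17:-→d18:-→d19:-→d20:H7  best=H7
  + 0.0.0.0/0 (H3) depth=0
  + 13.0.0.0/12 (H0) depth=12
  - 13.0.0.0/12 clear@12
  ? 198.100.240.0  path d0:H3→d1:-→d2:-→d3:-→d4:-→d5:-→d6:-→d7:-→d8:-→d9:-→d10:-→d11:-→d12:-→d13:-→d14:-→d15:-→d16:-→d17:-→d18:-→d19:-→d20:H7  best=H7
  - 0.0.0.0/0 clear@0
  - 198.100.240.0/20 clear@20
  + 198.96.0.0/11 (H4) depth=11
  + 13.14.240.0/20 (H0) depth=20
  + 13.14.0.0/16 (H0) depth=16
  + 198.100.240.0/20 (H3) depth=20
  ? 13.14.240.153  path d0:-→d1:-→d2:-→d3:-→d4:-→d5:-→d6:-→d7:-→d8:-→d9:-→d10:-→d11:-→d12:-→d13:-→d14:-→d15:-→d16:H0→d17:-→d18:-→d19:-→d20:H0→d21:-  best=H0
  ? 198.100.244.30  path d0:-→d1:-→d2:-→d3:-→d4:-→d5:-→d6:-→d7:-→d8:-→d9:-→d10:-→d11:H4→d12:-→d13:-→d14:-→d15:-→d16:-→d17:-→d18:-→d19:-→d20:H3  best=H3
  + 198.100.243.0/24 (H7) depth=24
  + 13.14.244.102/32 (H2) depth=32
  ? 198.100.243.44  path d0:-→d1:-→d2:-→d3:-→d4:-→d5:-→d6:-→d7:-→d8:-→d9:-→d10:-→d11:H4→d12:-→d13:-→d14:-→d15:-→d16:-→d17:-→d18:-→d19:-→d20:H3→d21:-→d22:-→d23:-→d24:H7  best=H7
  ? 13.14.255.140  path d0:-→d1:-→d2:-→d3:-→d4:-→d5:-→d6:-→d7:-→d8:-→d9:-→d10:-→d11:-→d12:-→d13:-→d14:-→d15:-→d16:H0→d17:-→d18:-→d19:-→d20:H0  best=H0
  ? 198.100.243.1  path d0:-→d1:-→d2:-→d3:-→d4:-→d5:-→d6:-→d7:-→d8:-→d9:-→d10:-→d11:H4→d12:-→d13:-→d14:-→d15:-→d16:-→d17:-→d18:-→d19:-→d20:H3→d21:-→d22:-→d23:-→d24:H7  best=H7
  ? 198.100.240.0  path d0:-→d1:-→d2:-→d3:-→d4:-→d5:-→d6:-→d7:-→d8:-→d9:-→d10:-→d11:H4→d12:-→d13:-→d14:-→d15:-→d16:-→d17:-→d18:-→d19:-→d20:H3→d21:-→d22:-  best=H3
  + 13.14.0.0/16 (H6) depth=16
  - 13.14.240.0/20 clear@20
  + 0.0.0.0/0 (H3) depth=0
  + 13.14.0.0/16 (H5) depth=16
  ? 198.100.243.24  path d0:H3→d1:-→d2:-→d3:-→d4:-→d5:-→d6:-→d7:-→d8:-→d9:-→d10:-→d11:H4→d12:-→d13:-→d14:-→d15:-→d16:-→d17:-→d18:-→d19:-→d20:H3→d21:-→d22:-→d23:-→d24:H7  best=H7
  - 198.96.0.0/11 clear@11
  + 198.100.240.0/20 (H6) depth=20
  - 198.100.243.0/24 clear@24
  ? 13.14.244.102  path d0:H3→d1:-→d2:-→d3:-→d4:-→d5:-→d6:-→d7:-→d8:-→d9:-→d10:-→d11:-→d12:-→d13:-→d14:-→d15:-→d16:H5→d17:-→d18:-→d19:-→d20:-→d21:-→d22:-→d23:-→d24:-→d25:-→d26:-→d27:-→d28:-→d29:-→d30:-→d31:-→d32:H2  best=H2
  + 13.14.244.0/23 (H6) depth=23

== LOOKUPS ==
["H3","H3","H3","H7","H7","H0","H3","H7","H0","H7","H3","H7","H2"]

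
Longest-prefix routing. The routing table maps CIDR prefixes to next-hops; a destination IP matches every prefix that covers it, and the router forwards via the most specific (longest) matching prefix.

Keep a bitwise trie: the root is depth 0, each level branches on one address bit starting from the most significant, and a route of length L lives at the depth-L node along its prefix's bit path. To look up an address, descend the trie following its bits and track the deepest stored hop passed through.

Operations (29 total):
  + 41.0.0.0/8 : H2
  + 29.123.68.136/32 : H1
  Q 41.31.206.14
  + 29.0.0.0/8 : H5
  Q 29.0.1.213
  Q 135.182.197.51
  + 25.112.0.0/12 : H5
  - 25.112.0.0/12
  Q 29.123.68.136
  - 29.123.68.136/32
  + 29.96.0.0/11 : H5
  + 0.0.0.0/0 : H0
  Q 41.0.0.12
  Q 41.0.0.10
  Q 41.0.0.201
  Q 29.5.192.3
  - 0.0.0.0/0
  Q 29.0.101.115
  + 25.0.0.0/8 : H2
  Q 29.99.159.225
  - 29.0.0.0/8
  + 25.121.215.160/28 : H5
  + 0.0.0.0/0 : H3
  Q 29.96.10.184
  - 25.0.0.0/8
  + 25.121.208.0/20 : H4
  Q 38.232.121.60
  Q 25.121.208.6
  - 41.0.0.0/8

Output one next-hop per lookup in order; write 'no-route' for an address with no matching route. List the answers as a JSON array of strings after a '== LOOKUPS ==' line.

Apply in order:
  + 41.0.0.0/8 (H2) depth=8
  + 29.123.68.136/32 (H1) depth=32
  ? 41.31.206.14  path d0:-→d1:-→d2:-→d3:-→d4:-→d5:-→d6:-→d7:-→d8:H2  best=H2
  + 29.0.0.0/8 (H5) depth=8
  ? 29.0.1.213  path d0:-→d1:-→d2:-→d3:-→d4:-→d5:-→d6:-→d7:-→d8:H5→d9:-  best=H5
  ? 135.182.197.51  path d0:-  best=no-route
  + 25.112.0.0/12 (H5) depth=12
  del 25.112.0.0/12 (clear depth 12)
  ? 29.123.68.136  path d0:-→d1:-→d2:-→d3:-→d4:-→d5:-→d6:-→d7:-→d8:H5→d9:-→d10:-→d11:-→d12:-→d13:-→d14:-→d15:-→d16:-→d17:-→d18:-→d19:-→d20:-→d21:-→d22:-→d23:-→d24:-→d25:-→d26:-→d27:-→d28:-→d29:-→d30:-→d31:-→d32:H1  best=H1
  del 29.123.68.136/32 (clear depth 32)
  + 29.96.0.0/11 (H5) depth=11
  + 0.0.0.0/0 (H0) depth=0
  ? 41.0.0.12  path d0:H0→d1:-→d2:-→d3:-→d4:-→d5:-→d6:-→d7:-→d8:H2  best=H2
  ? 41.0.0.10  path d0:H0→d1:-→d2:-→d3:-→d4:-→d5:-→d6:-→d7:-→d8:H2  best=H2
  ? 41.0.0.201  path d0:H0→d1:-→d2:-→d3:-→d4:-→d5:-→d6:-→d7:-→d8:H2  best=H2
  ? 29.5.192.3  path d0:H0→d1:-→d2:-→d3:-→d4:-→d5:-→d6:-→d7:-→d8:H5→d9:-  best=H5
  del 0.0.0.0/0 (clear depth 0)
  ? 29.0.101.115  path d0:-→d1:-→d2:-→d3:-→d4:-→d5:-→d6:-→d7:-→d8:H5→d9:-  best=H5
  + 25.0.0.0/8 (H2) depth=8
  ? 29.99.159.225  path d0:-→d1:-→d2:-→d3:-→d4:-→d5:-→d6:-→d7:-→d8:H5→d9:-→d10:-→d11:H5  best=H5
  del 29.0.0.0/8 (clear depth 8)
  + 25.121.215.160/28 (H5) depth=28
  + 0.0.0.0/0 (H3) depth=0
  ? 29.96.10.184  path d0:H3→d1:-→d2:-→d3:-→d4:-→d5:-→d6:-→d7:-→d8:-→d9:-→d10:-→d11:H5  best=H5
  del 25.0.0.0/8 (clear depth 8)
  + 25.121.208.0/20 (H4) depth=20
  ? 38.232.121.60  path d0:H3→d1:-→d2:-→d3:-→d4:-  best=H3
  ? 25.121.208.6  path d0:H3→d1:-→d2:-→d3:-→d4:-→d5:-→d6:-→d7:-→d8:-→d9:-→d10:-→d11:-→d12:-→d13:-→d14:-→d15:-→d16:-→d17:-→d18:-→d19:-→d20:H4→d21:-  best=H4
  del 41.0.0.0/8 (clear depth 8)

== LOOKUPS ==
["H2","H5","no-route","H1","H2","H2","H2","H5","H5","H5","H5","H3","H4"]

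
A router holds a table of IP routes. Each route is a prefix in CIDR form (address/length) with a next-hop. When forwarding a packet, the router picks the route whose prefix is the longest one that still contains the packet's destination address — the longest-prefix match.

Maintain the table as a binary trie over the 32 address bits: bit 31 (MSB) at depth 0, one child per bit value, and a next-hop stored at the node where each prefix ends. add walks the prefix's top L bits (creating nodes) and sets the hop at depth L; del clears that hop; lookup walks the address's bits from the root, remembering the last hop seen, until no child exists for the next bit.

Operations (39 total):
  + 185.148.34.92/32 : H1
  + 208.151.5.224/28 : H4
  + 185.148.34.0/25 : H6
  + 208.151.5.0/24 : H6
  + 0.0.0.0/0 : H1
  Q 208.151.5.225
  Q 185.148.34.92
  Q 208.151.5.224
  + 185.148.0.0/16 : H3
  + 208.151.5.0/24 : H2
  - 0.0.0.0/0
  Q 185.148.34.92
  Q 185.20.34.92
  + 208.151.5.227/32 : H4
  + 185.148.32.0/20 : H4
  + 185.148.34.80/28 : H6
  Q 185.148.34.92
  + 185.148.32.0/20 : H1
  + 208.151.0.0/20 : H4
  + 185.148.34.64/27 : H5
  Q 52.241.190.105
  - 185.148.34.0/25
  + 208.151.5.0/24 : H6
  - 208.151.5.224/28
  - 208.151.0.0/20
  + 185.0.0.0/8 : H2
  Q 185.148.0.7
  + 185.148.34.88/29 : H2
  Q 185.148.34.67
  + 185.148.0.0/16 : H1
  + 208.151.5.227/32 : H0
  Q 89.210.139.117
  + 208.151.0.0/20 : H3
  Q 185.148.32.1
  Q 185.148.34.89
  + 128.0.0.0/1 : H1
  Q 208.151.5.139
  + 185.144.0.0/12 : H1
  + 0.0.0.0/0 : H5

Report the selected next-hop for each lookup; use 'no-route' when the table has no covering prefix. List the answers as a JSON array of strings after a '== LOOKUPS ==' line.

Trace:
  add 185.148.34.92/32 -> H1 at depth 32
  add 208.151.5.224/28 -> H4 at depth 28
  add 185.148.34.0/25 -> H6 at depth 25
  add 208.151.5.0/24 -> H6 at depth 24
  add 0.0.0.0/0 -> H1 at depth 0
  ? 208.151.5.225  path d0:H1→d1:-→d2:-→d3:-→d4:-→d5:-→d6:-→d7:-→d8:-→d9:-→d10:-→d11:-→d12:-→d13:-→d14:-→d15:-→d16:-→d17:-→d18:-→d19:-→d20:-→d21:-→d22:-→d23:-→d24:H6→d25:-→d26:-→d27:-→d28:H4  best=H4
  ? 185.148.34.92  path d0:H1→d1:-→d2:-→d3:-→d4:-→d5:-→d6:-→d7:-→d8:-→d9:-→d10:-→d11:-→d12:-→d13:-→d14:-→d15:-→d16:-→d17:-→d18:-→d19:-→d20:-→d21:-→d22:-→d23:-→d24:-→d25:H6→d26:-→d27:-→d28:-→d29:-→d30:-→d31:-→d32:H1  best=H1
  ? 208.151.5.224  path d0:H1→d1:-→d2:-→d3:-→d4:-→d5:-→d6:-→d7:-→d8:-→d9:-→d10:-→d11:-→d12:-→d13:-→d14:-→d15:-→d16:-→d17:-→d18:-→d19:-→d20:-→d21:-→d22:-→d23:-→d24:H6→d25:-→d26:-→d27:-→d28:H4  best=H4
  add 185.148.0.0/16 -> H3 at depth 16
  add 208.151.5.0/24 -> H2 at depth 24
  - 0.0.0.0/0 clear@0
  ? 185.148.34.92  path d0:-→d1:-→d2:-→d3:-→d4:-→d5:-→d6:-→d7:-→d8:-→d9:-→d10:-→d11:-→d12:-→d13:-→d14:-→d15:-→d16:H3→d17:-→d18:-→d19:-→d20:-→d21:-→d22:-→d23:-→d24:-→d25:H6→d26:-→d27:-→d28:-→d29:-→d30:-→d31:-→d32:H1  best=H1
  ? 185.20.34.92  path d0:-→d1:-→d2:-→d3:-→d4:-→d5:-→d6:-→d7:-→d8:-  best=no-route
  add 208.151.5.227/32 -> H4 at depth 32
  add 185.148.32.0/20 -> H4 at depth 20
  add 185.148.34.80/28 -> H6 at depth 28
  ? 185.148.34.92  path d0:-→d1:-→d2:-→d3:-→d4:-→d5:-→d6:-→d7:-→d8:-→d9:-→d10:-→d11:-→d12:-→d13:-→d14:-→d15:-→d16:H3→d17:-→d18:-→d19:-→d20:H4→d21:-→d22:-→d23:-→d24:-→d25:H6→d26:-→d27:-→d28:H6→d29:-→d30:-→d31:-→d32:H1  best=H1
  add 185.148.32.0/20 -> H1 at depth 20
  add 208.151.0.0/20 -> H4 at depth 20
  add 185.148.34.64/27 -> H5 at depth 27
  ? 52.241.190.105  path d0:-  best=no-route
  - 185.148.34.0/25 clear@25
  add 208.151.5.0/24 -> H6 at depth 24
  - 208.151.5.224/28 clear@28
  - 208.151.0.0/20 clear@20
  add 185.0.0.0/8 -> H2 at depth 8
  ? 185.148.0.7  path d0:-→d1:-→d2:-→d3:-→d4:-→d5:-→d6:-→d7:-→d8:H2→d9:-→d10:-→d11:-→d12:-→d13:-→d14:-→d15:-→d16:H3→d17:-→d18:-  best=H3
  add 185.148.34.88/29 -> H2 at depth 29
  ? 185.148.34.67  path d0:-→d1:-→d2:-→d3:-→d4:-→d5:-→d6:-→d7:-→d8:H2→d9:-→d10:-→d11:-→d12:-→d13:-→d14:-→d15:-→d16:H3→d17:-→d18:-→d19:-→d20:H1→d21:-→d22:-→d23:-→d24:-→d25:-→d26:-→d27:H5  best=H5
  add 185.148.0.0/16 -> H1 at depth 16
  add 208.151.5.227/32 -> H0 at depth 32
  ? 89.210.139.117  path d0:-  best=no-route
  add 208.151.0.0/20 -> H3 at depth 20
  ? 185.148.32.1  path d0:-→d1:-→d2:-→d3:-→d4:-→d5:-→d6:-→d7:-→d8:H2→d9:-→d10:-→d11:-→d12:-→d13:-→d14:-→d15:-→d16:H1→d17:-→d18:-→d19:-→d20:H1→d21:-→d22:-  best=H1
  ? 185.148.34.89  path d0:-→d1:-→d2:-→d3:-→d4:-→d5:-→d6:-→d7:-→d8:H2→d9:-→d10:-→d11:-→d12:-→d13:-→d14:-→d15:-→d16:H1→d17:-→d18:-→d19:-→d20:H1→d21:-→d22:-→d23:-→d24:-→d25:-→d26:-→d27:H5→d28:H6→d29:H2  best=H2
  add 128.0.0.0/1 -> H1 at depth 1
  ? 208.151.5.139  path d0:-→d1:H1→d2:-→d3:-→d4:-→d5:-→d6:-→d7:-→d8:-→d9:-→d10:-→d11:-→d12:-→d13:-→d14:-→d15:-→d16:-→d17:-→d18:-→d19:-→d20:H3→d21:-→d22:-→d23:-→d24:H6→d25:-  best=H6
  add 185.144.0.0/12 -> H1 at depth 12
  add 0.0.0.0/0 -> H5 at depth 0

== LOOKUPS ==
["H4","H1","H4","H1","no-route","H1","no-route","H3","H5","no-route","H1","H2","H6"]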